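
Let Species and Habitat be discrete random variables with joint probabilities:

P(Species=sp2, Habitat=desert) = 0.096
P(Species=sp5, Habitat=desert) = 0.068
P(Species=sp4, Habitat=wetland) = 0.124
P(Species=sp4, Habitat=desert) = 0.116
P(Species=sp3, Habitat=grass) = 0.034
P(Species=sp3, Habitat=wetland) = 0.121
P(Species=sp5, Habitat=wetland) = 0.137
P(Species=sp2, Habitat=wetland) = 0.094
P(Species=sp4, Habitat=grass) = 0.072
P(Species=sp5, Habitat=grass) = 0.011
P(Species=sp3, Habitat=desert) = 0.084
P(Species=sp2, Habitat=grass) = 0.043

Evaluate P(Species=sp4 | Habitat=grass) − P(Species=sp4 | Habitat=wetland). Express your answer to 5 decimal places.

P(Habitat=grass) = 0.043 + 0.034 + 0.072 + 0.011 = 0.160; P(Species=sp4 | Habitat=grass) = 0.072/0.160 = 0.450000.
P(Habitat=wetland) = 0.094 + 0.121 + 0.124 + 0.137 = 0.476; P(Species=sp4 | Habitat=wetland) = 0.124/0.476 = 0.260504.
Difference = 0.18950.

0.18950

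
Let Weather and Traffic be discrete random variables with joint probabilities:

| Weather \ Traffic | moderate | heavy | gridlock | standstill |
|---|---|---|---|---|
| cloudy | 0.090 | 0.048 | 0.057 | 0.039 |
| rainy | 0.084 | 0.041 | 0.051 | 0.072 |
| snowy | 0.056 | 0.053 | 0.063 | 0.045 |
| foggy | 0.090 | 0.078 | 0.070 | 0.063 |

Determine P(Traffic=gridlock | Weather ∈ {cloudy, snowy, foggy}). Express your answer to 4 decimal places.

0.2527

P(Weather=cloudy) = 0.090 + 0.048 + 0.057 + 0.039 = 0.234.
P(Weather=snowy) = 0.056 + 0.053 + 0.063 + 0.045 = 0.217.
P(Weather=foggy) = 0.090 + 0.078 + 0.070 + 0.063 = 0.301.
P(Weather ∈ {cloudy, snowy, foggy}) = 0.234 + 0.217 + 0.301 = 0.752; P(Traffic=gridlock, Weather ∈ {cloudy, snowy, foggy}) = 0.057 + 0.063 + 0.070 = 0.190.
P(Traffic=gridlock | Weather ∈ {cloudy, snowy, foggy}) = 0.190/0.752 = 0.2527.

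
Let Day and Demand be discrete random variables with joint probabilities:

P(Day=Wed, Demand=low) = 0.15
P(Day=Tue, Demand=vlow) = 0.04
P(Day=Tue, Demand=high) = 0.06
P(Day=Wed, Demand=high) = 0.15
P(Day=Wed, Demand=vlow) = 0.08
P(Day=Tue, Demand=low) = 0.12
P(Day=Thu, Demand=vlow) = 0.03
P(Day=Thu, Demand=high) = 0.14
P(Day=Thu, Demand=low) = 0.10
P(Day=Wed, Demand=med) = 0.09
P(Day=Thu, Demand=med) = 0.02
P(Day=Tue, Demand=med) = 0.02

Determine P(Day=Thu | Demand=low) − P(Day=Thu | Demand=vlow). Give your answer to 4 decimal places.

0.0703

P(Demand=low) = 0.12 + 0.15 + 0.10 = 0.37; P(Day=Thu | Demand=low) = 0.10/0.37 = 0.27027.
P(Demand=vlow) = 0.04 + 0.08 + 0.03 = 0.15; P(Day=Thu | Demand=vlow) = 0.03/0.15 = 0.20000.
Difference = 0.0703.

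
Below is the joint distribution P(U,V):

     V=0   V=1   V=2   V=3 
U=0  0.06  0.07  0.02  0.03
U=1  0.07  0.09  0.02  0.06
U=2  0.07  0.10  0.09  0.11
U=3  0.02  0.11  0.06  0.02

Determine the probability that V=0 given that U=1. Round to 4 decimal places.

P(U=1) = 0.07 + 0.09 + 0.02 + 0.06 = 0.24.
P(V=0 | U=1) = 0.07/0.24 = 0.2917.

0.2917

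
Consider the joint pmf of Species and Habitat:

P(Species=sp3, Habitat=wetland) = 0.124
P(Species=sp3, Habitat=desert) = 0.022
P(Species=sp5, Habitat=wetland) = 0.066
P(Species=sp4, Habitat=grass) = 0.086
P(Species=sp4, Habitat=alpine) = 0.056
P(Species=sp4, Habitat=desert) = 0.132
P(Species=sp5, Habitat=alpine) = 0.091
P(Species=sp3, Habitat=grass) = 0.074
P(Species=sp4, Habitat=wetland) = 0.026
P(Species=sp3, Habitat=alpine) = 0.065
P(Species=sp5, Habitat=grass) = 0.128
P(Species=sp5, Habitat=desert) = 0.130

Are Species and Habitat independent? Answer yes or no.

P(Species=sp3) = 0.285 and P(Habitat=wetland) = 0.216, so their product is 0.06156, but P(Species=sp3, Habitat=wetland) = 0.124. Since these differ, Species and Habitat are not independent.

no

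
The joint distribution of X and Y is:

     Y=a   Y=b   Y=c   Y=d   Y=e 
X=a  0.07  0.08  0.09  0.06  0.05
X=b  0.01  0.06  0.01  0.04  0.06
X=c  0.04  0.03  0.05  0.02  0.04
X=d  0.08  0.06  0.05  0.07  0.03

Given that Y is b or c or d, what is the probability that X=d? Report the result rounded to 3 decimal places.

0.290

P(Y=b) = 0.08 + 0.06 + 0.03 + 0.06 = 0.23.
P(Y=c) = 0.09 + 0.01 + 0.05 + 0.05 = 0.20.
P(Y=d) = 0.06 + 0.04 + 0.02 + 0.07 = 0.19.
P(Y ∈ {b, c, d}) = 0.23 + 0.20 + 0.19 = 0.62; P(X=d, Y ∈ {b, c, d}) = 0.06 + 0.05 + 0.07 = 0.18.
P(X=d | Y ∈ {b, c, d}) = 0.18/0.62 = 0.290.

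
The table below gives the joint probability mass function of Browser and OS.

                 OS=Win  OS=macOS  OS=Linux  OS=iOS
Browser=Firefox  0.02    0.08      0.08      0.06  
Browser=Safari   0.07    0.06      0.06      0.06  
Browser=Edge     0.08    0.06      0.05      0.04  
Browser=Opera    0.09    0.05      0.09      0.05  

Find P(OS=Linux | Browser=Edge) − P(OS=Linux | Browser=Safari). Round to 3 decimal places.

P(Browser=Edge) = 0.08 + 0.06 + 0.05 + 0.04 = 0.23; P(OS=Linux | Browser=Edge) = 0.05/0.23 = 0.2174.
P(Browser=Safari) = 0.07 + 0.06 + 0.06 + 0.06 = 0.25; P(OS=Linux | Browser=Safari) = 0.06/0.25 = 0.2400.
Difference = -0.023.

-0.023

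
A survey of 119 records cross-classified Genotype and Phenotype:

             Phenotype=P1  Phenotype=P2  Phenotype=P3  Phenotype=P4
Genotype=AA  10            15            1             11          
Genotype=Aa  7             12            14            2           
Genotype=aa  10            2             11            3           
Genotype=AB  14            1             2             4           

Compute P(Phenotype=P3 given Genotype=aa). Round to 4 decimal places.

Total with Genotype=aa: 10 + 2 + 11 + 3 = 26.
P(Phenotype=P3 | Genotype=aa) = 11/26 = 0.4231.

0.4231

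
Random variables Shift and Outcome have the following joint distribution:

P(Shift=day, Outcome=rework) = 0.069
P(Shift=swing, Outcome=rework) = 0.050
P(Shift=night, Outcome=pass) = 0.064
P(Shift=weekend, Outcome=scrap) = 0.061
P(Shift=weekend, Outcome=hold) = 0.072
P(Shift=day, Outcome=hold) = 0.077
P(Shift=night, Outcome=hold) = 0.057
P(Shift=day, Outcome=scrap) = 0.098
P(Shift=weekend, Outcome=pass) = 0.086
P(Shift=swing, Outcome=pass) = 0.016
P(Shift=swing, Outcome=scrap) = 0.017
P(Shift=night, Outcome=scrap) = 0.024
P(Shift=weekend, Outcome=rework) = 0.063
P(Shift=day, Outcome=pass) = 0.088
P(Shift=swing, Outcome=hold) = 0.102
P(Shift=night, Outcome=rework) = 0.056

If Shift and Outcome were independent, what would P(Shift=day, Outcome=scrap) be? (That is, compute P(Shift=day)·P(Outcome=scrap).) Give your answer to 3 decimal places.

0.066

P(Shift=day) = 0.088 + 0.069 + 0.098 + 0.077 = 0.332.
P(Outcome=scrap) = 0.098 + 0.017 + 0.024 + 0.061 = 0.200.
Product: 0.332 × 0.200 = 0.066.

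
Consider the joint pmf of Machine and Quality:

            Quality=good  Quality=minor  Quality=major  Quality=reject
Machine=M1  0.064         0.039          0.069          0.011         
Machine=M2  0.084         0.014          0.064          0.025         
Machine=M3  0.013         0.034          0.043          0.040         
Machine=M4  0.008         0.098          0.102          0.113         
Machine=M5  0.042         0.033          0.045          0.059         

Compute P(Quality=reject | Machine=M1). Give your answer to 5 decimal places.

0.06011

P(Machine=M1) = 0.064 + 0.039 + 0.069 + 0.011 = 0.183.
P(Quality=reject | Machine=M1) = 0.011/0.183 = 0.06011.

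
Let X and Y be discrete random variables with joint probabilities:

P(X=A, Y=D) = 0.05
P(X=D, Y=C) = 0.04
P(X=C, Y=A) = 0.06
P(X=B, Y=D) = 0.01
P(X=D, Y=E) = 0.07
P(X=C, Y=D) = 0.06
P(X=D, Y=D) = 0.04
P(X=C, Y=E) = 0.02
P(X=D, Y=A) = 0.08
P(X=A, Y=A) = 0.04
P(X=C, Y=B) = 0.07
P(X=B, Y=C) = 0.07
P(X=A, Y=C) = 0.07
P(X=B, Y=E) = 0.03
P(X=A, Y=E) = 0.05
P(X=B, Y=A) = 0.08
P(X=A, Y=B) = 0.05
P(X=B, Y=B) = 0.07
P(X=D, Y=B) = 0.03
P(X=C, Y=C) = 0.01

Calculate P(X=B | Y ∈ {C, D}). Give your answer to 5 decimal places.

P(Y=C) = 0.07 + 0.07 + 0.01 + 0.04 = 0.19.
P(Y=D) = 0.05 + 0.01 + 0.06 + 0.04 = 0.16.
P(Y ∈ {C, D}) = 0.19 + 0.16 = 0.35; P(X=B, Y ∈ {C, D}) = 0.07 + 0.01 = 0.08.
P(X=B | Y ∈ {C, D}) = 0.08/0.35 = 0.22857.

0.22857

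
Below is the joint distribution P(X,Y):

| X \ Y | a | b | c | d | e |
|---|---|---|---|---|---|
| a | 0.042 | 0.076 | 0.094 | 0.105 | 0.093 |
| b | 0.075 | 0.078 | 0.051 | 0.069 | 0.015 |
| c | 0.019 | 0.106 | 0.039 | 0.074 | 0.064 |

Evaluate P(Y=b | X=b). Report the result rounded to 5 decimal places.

P(X=b) = 0.075 + 0.078 + 0.051 + 0.069 + 0.015 = 0.288.
P(Y=b | X=b) = 0.078/0.288 = 0.27083.

0.27083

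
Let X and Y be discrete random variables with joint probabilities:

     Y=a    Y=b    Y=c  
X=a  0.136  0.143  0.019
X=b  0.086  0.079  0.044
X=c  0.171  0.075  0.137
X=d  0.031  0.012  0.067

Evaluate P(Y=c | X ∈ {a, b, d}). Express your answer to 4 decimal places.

P(X=a) = 0.136 + 0.143 + 0.019 = 0.298.
P(X=b) = 0.086 + 0.079 + 0.044 = 0.209.
P(X=d) = 0.031 + 0.012 + 0.067 = 0.110.
P(X ∈ {a, b, d}) = 0.298 + 0.209 + 0.110 = 0.617; P(Y=c, X ∈ {a, b, d}) = 0.019 + 0.044 + 0.067 = 0.130.
P(Y=c | X ∈ {a, b, d}) = 0.130/0.617 = 0.2107.

0.2107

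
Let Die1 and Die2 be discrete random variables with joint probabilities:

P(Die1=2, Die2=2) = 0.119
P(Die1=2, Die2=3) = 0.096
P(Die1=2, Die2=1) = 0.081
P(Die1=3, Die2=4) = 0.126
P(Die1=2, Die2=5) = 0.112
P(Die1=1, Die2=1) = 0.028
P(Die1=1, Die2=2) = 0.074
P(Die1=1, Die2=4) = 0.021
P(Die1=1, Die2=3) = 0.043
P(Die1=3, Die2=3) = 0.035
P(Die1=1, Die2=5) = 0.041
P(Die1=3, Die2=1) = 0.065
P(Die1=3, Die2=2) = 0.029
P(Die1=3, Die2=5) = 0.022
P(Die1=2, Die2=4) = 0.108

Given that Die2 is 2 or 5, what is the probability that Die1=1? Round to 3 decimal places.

0.290

P(Die2=2) = 0.074 + 0.119 + 0.029 = 0.222.
P(Die2=5) = 0.041 + 0.112 + 0.022 = 0.175.
P(Die2 ∈ {2, 5}) = 0.222 + 0.175 = 0.397; P(Die1=1, Die2 ∈ {2, 5}) = 0.074 + 0.041 = 0.115.
P(Die1=1 | Die2 ∈ {2, 5}) = 0.115/0.397 = 0.290.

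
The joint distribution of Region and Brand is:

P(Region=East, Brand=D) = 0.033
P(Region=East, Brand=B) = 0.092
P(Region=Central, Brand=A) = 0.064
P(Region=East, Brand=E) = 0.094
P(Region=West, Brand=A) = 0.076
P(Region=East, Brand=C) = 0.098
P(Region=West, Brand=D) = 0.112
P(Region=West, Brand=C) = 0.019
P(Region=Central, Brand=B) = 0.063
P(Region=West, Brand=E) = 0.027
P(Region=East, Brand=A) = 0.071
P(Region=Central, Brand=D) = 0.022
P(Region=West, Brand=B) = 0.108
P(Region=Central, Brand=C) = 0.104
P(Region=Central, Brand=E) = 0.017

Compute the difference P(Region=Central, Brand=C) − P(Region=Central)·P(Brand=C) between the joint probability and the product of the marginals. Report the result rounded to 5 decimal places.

P(Region=Central) = 0.064 + 0.063 + 0.104 + 0.022 + 0.017 = 0.270.
P(Brand=C) = 0.098 + 0.019 + 0.104 = 0.221.
P(Region=Central, Brand=C) − P(Region=Central)P(Brand=C) = 0.104 − 0.270×0.221 = 0.04433.

0.04433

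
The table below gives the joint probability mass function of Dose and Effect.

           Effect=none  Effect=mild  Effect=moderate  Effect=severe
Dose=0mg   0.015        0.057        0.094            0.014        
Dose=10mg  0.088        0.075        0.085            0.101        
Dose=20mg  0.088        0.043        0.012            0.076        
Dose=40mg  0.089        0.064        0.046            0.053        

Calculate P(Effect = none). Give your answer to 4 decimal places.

P(Effect=none) = 0.015 + 0.088 + 0.088 + 0.089 = 0.280.

0.2800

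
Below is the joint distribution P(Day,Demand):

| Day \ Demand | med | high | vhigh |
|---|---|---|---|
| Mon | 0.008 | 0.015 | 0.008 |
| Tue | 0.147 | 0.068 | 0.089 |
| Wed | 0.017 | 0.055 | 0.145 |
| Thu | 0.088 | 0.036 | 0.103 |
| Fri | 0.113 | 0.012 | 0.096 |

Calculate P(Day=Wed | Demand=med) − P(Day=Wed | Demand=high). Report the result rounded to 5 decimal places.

P(Demand=med) = 0.008 + 0.147 + 0.017 + 0.088 + 0.113 = 0.373; P(Day=Wed | Demand=med) = 0.017/0.373 = 0.045576.
P(Demand=high) = 0.015 + 0.068 + 0.055 + 0.036 + 0.012 = 0.186; P(Day=Wed | Demand=high) = 0.055/0.186 = 0.295699.
Difference = -0.25012.

-0.25012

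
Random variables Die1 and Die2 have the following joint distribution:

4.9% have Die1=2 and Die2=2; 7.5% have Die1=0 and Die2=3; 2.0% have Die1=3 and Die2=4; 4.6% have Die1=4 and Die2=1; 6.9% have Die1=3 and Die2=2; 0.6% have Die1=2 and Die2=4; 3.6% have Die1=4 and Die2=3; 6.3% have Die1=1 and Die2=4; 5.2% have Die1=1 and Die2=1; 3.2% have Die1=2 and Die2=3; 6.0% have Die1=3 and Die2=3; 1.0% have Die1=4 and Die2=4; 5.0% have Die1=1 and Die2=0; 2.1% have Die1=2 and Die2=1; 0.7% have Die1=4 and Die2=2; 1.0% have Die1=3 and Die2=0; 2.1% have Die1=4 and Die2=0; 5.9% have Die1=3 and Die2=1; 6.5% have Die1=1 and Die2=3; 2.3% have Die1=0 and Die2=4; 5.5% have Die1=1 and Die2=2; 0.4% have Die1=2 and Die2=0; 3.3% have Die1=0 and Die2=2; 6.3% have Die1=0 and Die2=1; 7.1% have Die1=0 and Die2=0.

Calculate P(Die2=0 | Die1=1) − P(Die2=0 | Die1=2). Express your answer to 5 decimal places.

P(Die1=1) = 0.050 + 0.052 + 0.055 + 0.065 + 0.063 = 0.285; P(Die2=0 | Die1=1) = 0.050/0.285 = 0.175439.
P(Die1=2) = 0.004 + 0.021 + 0.049 + 0.032 + 0.006 = 0.112; P(Die2=0 | Die1=2) = 0.004/0.112 = 0.035714.
Difference = 0.13972.

0.13972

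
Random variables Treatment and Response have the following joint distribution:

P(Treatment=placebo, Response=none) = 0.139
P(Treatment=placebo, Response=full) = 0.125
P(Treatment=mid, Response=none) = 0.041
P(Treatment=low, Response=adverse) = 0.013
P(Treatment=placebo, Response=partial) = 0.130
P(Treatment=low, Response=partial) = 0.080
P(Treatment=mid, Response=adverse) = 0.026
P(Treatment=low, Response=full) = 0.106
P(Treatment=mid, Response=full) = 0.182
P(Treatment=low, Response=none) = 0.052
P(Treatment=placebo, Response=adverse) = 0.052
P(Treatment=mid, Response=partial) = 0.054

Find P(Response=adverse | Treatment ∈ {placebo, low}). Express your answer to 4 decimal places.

0.0933

P(Treatment=placebo) = 0.139 + 0.130 + 0.125 + 0.052 = 0.446.
P(Treatment=low) = 0.052 + 0.080 + 0.106 + 0.013 = 0.251.
P(Treatment ∈ {placebo, low}) = 0.446 + 0.251 = 0.697; P(Response=adverse, Treatment ∈ {placebo, low}) = 0.052 + 0.013 = 0.065.
P(Response=adverse | Treatment ∈ {placebo, low}) = 0.065/0.697 = 0.0933.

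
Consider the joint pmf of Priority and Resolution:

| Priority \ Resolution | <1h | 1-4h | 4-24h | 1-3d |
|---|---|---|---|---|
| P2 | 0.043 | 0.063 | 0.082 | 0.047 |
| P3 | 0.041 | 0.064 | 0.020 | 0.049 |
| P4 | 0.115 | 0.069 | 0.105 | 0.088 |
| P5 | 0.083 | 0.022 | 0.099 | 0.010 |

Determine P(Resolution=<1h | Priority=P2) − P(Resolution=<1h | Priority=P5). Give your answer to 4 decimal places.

-0.2049

P(Priority=P2) = 0.043 + 0.063 + 0.082 + 0.047 = 0.235; P(Resolution=<1h | Priority=P2) = 0.043/0.235 = 0.18298.
P(Priority=P5) = 0.083 + 0.022 + 0.099 + 0.010 = 0.214; P(Resolution=<1h | Priority=P5) = 0.083/0.214 = 0.38785.
Difference = -0.2049.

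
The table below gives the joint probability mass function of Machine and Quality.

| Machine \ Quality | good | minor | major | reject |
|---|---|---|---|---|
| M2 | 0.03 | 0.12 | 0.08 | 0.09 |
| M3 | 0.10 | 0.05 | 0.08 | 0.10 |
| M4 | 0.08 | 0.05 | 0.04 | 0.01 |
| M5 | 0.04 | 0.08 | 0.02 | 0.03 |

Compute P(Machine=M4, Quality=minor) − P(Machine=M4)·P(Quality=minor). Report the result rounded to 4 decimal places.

P(Machine=M4) = 0.08 + 0.05 + 0.04 + 0.01 = 0.18.
P(Quality=minor) = 0.12 + 0.05 + 0.05 + 0.08 = 0.30.
P(Machine=M4, Quality=minor) − P(Machine=M4)P(Quality=minor) = 0.05 − 0.18×0.30 = -0.0040.

-0.0040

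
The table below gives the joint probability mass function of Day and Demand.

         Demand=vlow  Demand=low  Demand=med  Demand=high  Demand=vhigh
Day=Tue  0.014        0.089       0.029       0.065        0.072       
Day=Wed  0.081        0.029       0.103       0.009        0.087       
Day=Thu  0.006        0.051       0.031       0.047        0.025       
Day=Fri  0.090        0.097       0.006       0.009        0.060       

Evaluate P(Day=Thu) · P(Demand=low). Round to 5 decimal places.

0.04256

P(Day=Thu) = 0.006 + 0.051 + 0.031 + 0.047 + 0.025 = 0.160.
P(Demand=low) = 0.089 + 0.029 + 0.051 + 0.097 = 0.266.
Product: 0.160 × 0.266 = 0.04256.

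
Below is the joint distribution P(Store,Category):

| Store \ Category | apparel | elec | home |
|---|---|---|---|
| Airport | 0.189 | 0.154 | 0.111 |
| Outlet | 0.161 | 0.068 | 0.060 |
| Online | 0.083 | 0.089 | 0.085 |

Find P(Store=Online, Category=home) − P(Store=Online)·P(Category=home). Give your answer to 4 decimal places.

P(Store=Online) = 0.083 + 0.089 + 0.085 = 0.257.
P(Category=home) = 0.111 + 0.060 + 0.085 = 0.256.
P(Store=Online, Category=home) − P(Store=Online)P(Category=home) = 0.085 − 0.257×0.256 = 0.0192.

0.0192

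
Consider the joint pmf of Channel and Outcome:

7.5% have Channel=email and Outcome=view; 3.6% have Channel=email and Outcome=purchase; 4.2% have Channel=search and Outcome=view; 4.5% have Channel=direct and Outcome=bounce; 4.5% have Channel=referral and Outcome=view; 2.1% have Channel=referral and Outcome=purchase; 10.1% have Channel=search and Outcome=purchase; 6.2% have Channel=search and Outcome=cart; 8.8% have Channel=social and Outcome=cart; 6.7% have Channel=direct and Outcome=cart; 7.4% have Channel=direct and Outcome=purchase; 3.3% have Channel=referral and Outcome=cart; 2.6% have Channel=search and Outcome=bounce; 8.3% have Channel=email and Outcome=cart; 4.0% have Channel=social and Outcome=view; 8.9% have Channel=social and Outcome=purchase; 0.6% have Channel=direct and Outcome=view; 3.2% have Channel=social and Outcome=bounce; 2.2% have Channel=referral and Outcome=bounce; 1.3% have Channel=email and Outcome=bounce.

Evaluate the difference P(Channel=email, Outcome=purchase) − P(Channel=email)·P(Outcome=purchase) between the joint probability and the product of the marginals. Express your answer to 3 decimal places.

P(Channel=email) = 0.013 + 0.075 + 0.083 + 0.036 = 0.207.
P(Outcome=purchase) = 0.036 + 0.101 + 0.089 + 0.074 + 0.021 = 0.321.
P(Channel=email, Outcome=purchase) − P(Channel=email)P(Outcome=purchase) = 0.036 − 0.207×0.321 = -0.030.

-0.030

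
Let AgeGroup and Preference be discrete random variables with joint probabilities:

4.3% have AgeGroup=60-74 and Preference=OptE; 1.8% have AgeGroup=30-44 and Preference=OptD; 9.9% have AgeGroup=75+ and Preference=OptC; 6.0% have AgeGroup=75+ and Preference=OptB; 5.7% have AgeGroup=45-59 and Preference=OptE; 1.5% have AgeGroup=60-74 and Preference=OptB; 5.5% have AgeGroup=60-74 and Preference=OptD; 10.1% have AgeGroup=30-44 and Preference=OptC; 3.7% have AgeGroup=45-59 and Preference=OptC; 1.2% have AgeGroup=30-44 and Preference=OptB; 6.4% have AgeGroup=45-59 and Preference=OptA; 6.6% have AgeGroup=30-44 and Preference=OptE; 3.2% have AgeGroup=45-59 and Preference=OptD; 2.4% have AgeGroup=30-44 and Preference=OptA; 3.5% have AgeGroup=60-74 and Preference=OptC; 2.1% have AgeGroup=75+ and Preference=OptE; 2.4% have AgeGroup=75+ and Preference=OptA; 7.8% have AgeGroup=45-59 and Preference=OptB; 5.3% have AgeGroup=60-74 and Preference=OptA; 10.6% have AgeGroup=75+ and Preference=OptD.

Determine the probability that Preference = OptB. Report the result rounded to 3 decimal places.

0.165

P(Preference=OptB) = 0.012 + 0.078 + 0.015 + 0.060 = 0.165.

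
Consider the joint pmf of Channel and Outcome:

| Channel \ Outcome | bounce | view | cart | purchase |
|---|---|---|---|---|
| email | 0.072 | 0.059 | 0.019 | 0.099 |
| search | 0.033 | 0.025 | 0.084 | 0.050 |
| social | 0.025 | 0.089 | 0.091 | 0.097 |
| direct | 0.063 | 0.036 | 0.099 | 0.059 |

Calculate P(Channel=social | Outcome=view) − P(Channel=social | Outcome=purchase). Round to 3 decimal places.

P(Outcome=view) = 0.059 + 0.025 + 0.089 + 0.036 = 0.209; P(Channel=social | Outcome=view) = 0.089/0.209 = 0.4258.
P(Outcome=purchase) = 0.099 + 0.050 + 0.097 + 0.059 = 0.305; P(Channel=social | Outcome=purchase) = 0.097/0.305 = 0.3180.
Difference = 0.108.

0.108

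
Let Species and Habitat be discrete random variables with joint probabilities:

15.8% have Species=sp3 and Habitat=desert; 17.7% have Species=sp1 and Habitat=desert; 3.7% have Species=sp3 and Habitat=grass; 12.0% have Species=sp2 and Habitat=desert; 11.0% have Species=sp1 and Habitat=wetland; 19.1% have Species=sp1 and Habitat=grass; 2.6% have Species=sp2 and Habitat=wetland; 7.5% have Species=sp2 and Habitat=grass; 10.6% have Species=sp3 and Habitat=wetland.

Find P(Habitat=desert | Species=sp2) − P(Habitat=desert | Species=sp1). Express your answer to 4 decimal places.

P(Species=sp2) = 0.075 + 0.026 + 0.120 = 0.221; P(Habitat=desert | Species=sp2) = 0.120/0.221 = 0.54299.
P(Species=sp1) = 0.191 + 0.110 + 0.177 = 0.478; P(Habitat=desert | Species=sp1) = 0.177/0.478 = 0.37029.
Difference = 0.1727.

0.1727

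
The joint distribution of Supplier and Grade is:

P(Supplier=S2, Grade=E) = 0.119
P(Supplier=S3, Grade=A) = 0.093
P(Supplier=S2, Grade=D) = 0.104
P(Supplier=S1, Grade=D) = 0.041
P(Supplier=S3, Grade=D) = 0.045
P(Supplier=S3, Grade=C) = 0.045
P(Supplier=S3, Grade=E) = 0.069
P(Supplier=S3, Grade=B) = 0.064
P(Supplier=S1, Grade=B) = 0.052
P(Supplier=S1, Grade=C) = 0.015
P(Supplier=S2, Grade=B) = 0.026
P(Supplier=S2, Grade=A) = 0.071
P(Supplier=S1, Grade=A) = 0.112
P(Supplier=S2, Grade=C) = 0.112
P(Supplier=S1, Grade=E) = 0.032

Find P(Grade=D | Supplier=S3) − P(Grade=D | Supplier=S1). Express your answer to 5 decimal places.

-0.02029

P(Supplier=S3) = 0.093 + 0.064 + 0.045 + 0.045 + 0.069 = 0.316; P(Grade=D | Supplier=S3) = 0.045/0.316 = 0.142405.
P(Supplier=S1) = 0.112 + 0.052 + 0.015 + 0.041 + 0.032 = 0.252; P(Grade=D | Supplier=S1) = 0.041/0.252 = 0.162698.
Difference = -0.02029.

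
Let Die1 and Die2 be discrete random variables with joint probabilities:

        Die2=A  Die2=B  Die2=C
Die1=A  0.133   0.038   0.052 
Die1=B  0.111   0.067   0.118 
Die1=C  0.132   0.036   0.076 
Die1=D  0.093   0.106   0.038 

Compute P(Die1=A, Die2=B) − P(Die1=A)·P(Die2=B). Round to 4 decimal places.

-0.0171

P(Die1=A) = 0.133 + 0.038 + 0.052 = 0.223.
P(Die2=B) = 0.038 + 0.067 + 0.036 + 0.106 = 0.247.
P(Die1=A, Die2=B) − P(Die1=A)P(Die2=B) = 0.038 − 0.223×0.247 = -0.0171.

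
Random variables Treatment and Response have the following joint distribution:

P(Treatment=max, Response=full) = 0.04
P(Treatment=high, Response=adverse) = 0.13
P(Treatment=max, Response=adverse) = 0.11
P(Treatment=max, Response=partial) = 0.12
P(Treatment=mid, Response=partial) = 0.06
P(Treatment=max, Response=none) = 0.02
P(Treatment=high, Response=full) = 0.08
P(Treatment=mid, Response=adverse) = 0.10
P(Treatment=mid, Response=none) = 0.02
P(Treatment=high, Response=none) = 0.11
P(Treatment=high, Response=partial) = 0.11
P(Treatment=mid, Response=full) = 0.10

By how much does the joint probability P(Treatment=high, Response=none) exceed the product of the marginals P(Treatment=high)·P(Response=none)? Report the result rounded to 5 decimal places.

P(Treatment=high) = 0.11 + 0.11 + 0.08 + 0.13 = 0.43.
P(Response=none) = 0.02 + 0.11 + 0.02 = 0.15.
P(Treatment=high, Response=none) − P(Treatment=high)P(Response=none) = 0.11 − 0.43×0.15 = 0.04550.

0.04550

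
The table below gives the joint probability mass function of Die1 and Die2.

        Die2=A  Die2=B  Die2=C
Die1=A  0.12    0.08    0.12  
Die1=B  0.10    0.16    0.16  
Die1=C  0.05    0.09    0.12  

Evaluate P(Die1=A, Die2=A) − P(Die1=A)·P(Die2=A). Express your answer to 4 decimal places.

P(Die1=A) = 0.12 + 0.08 + 0.12 = 0.32.
P(Die2=A) = 0.12 + 0.10 + 0.05 = 0.27.
P(Die1=A, Die2=A) − P(Die1=A)P(Die2=A) = 0.12 − 0.32×0.27 = 0.0336.

0.0336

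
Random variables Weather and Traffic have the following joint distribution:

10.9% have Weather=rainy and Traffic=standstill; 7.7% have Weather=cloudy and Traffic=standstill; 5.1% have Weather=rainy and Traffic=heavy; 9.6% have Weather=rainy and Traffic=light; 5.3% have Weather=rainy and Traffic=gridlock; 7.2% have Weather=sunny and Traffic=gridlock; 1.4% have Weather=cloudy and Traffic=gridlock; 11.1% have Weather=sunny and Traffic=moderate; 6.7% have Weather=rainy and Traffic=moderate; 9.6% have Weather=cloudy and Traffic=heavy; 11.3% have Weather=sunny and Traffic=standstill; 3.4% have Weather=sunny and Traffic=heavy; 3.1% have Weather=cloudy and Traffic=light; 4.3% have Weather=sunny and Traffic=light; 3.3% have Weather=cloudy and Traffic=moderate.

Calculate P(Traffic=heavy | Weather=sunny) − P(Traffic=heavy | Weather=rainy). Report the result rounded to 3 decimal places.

P(Weather=sunny) = 0.043 + 0.111 + 0.034 + 0.072 + 0.113 = 0.373; P(Traffic=heavy | Weather=sunny) = 0.034/0.373 = 0.0912.
P(Weather=rainy) = 0.096 + 0.067 + 0.051 + 0.053 + 0.109 = 0.376; P(Traffic=heavy | Weather=rainy) = 0.051/0.376 = 0.1356.
Difference = -0.044.

-0.044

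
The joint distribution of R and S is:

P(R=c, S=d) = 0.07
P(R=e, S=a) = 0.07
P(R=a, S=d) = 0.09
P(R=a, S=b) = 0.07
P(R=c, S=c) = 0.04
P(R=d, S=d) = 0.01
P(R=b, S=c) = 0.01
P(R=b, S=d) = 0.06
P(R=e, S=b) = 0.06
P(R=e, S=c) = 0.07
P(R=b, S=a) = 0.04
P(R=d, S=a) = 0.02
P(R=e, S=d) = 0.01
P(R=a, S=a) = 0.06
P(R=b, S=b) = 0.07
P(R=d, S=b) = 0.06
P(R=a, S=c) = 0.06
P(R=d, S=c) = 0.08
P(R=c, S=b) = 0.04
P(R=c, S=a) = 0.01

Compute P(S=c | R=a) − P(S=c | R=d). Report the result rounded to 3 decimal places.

P(R=a) = 0.06 + 0.07 + 0.06 + 0.09 = 0.28; P(S=c | R=a) = 0.06/0.28 = 0.2143.
P(R=d) = 0.02 + 0.06 + 0.08 + 0.01 = 0.17; P(S=c | R=d) = 0.08/0.17 = 0.4706.
Difference = -0.256.

-0.256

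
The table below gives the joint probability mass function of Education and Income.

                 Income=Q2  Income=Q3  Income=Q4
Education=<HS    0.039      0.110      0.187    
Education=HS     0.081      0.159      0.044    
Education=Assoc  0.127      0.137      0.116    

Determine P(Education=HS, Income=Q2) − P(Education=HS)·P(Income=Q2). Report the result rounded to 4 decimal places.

0.0109

P(Education=HS) = 0.081 + 0.159 + 0.044 = 0.284.
P(Income=Q2) = 0.039 + 0.081 + 0.127 = 0.247.
P(Education=HS, Income=Q2) − P(Education=HS)P(Income=Q2) = 0.081 − 0.284×0.247 = 0.0109.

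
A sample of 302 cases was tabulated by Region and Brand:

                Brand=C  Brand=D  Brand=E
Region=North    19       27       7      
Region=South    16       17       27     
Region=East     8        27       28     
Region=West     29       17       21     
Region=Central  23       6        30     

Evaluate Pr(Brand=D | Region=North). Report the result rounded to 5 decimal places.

0.50943

Total with Region=North: 19 + 27 + 7 = 53.
P(Brand=D | Region=North) = 27/53 = 0.50943.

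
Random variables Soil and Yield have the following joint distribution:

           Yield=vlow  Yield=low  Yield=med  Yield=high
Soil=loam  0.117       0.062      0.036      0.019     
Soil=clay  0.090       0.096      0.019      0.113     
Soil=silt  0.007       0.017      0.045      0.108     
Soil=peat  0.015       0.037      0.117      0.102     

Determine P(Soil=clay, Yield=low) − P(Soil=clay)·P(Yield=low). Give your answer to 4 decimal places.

P(Soil=clay) = 0.090 + 0.096 + 0.019 + 0.113 = 0.318.
P(Yield=low) = 0.062 + 0.096 + 0.017 + 0.037 = 0.212.
P(Soil=clay, Yield=low) − P(Soil=clay)P(Yield=low) = 0.096 − 0.318×0.212 = 0.0286.

0.0286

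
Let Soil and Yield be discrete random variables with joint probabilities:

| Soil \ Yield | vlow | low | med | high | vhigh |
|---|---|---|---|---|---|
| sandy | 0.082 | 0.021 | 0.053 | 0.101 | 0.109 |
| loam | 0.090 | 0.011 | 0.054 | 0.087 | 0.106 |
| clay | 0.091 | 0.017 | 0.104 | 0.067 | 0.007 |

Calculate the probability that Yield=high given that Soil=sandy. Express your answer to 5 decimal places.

0.27596

P(Soil=sandy) = 0.082 + 0.021 + 0.053 + 0.101 + 0.109 = 0.366.
P(Yield=high | Soil=sandy) = 0.101/0.366 = 0.27596.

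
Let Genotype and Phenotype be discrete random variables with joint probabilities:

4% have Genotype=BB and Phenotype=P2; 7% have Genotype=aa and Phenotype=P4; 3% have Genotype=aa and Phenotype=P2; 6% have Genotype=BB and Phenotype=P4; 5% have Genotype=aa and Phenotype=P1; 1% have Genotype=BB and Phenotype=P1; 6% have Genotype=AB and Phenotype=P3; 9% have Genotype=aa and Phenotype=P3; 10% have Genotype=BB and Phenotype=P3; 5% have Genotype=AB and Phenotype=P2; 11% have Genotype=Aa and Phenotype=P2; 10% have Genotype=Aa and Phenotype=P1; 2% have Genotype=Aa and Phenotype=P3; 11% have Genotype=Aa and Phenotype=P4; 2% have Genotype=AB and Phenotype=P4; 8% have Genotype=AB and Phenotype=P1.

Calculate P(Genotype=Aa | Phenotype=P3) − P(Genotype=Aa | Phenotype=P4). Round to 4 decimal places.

P(Phenotype=P3) = 0.02 + 0.09 + 0.06 + 0.10 = 0.27; P(Genotype=Aa | Phenotype=P3) = 0.02/0.27 = 0.07407.
P(Phenotype=P4) = 0.11 + 0.07 + 0.02 + 0.06 = 0.26; P(Genotype=Aa | Phenotype=P4) = 0.11/0.26 = 0.42308.
Difference = -0.3490.

-0.3490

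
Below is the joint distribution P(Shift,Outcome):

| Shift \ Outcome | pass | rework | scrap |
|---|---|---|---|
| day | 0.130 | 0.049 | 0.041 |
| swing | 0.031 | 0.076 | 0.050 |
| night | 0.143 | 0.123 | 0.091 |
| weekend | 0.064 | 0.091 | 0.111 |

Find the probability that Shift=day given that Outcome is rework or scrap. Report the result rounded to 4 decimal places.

0.1424

P(Outcome=rework) = 0.049 + 0.076 + 0.123 + 0.091 = 0.339.
P(Outcome=scrap) = 0.041 + 0.050 + 0.091 + 0.111 = 0.293.
P(Outcome ∈ {rework, scrap}) = 0.339 + 0.293 = 0.632; P(Shift=day, Outcome ∈ {rework, scrap}) = 0.049 + 0.041 = 0.090.
P(Shift=day | Outcome ∈ {rework, scrap}) = 0.090/0.632 = 0.1424.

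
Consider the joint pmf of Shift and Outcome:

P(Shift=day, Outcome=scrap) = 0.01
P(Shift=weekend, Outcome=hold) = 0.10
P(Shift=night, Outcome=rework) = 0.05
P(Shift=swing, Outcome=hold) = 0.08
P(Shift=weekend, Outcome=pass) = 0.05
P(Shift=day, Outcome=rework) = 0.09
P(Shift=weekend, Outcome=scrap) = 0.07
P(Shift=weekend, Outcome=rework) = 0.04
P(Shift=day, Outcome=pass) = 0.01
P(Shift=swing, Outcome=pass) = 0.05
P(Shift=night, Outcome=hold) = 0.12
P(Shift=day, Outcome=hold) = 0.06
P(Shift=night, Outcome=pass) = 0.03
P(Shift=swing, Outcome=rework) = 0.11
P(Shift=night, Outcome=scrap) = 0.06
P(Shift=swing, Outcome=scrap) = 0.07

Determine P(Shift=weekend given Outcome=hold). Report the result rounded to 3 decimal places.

P(Outcome=hold) = 0.06 + 0.08 + 0.12 + 0.10 = 0.36.
P(Shift=weekend | Outcome=hold) = 0.10/0.36 = 0.278.

0.278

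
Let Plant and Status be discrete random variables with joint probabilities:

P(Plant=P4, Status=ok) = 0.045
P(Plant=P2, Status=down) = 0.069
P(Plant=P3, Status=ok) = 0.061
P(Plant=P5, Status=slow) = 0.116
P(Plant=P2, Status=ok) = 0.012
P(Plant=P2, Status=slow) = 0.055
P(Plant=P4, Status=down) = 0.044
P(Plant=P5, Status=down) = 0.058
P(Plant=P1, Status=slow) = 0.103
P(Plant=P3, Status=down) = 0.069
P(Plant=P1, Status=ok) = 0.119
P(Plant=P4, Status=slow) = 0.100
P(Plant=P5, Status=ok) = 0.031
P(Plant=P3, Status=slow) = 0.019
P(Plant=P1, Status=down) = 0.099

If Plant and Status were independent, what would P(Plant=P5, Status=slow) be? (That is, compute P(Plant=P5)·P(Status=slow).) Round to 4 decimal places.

0.0806

P(Plant=P5) = 0.031 + 0.116 + 0.058 = 0.205.
P(Status=slow) = 0.103 + 0.055 + 0.019 + 0.100 + 0.116 = 0.393.
Product: 0.205 × 0.393 = 0.0806.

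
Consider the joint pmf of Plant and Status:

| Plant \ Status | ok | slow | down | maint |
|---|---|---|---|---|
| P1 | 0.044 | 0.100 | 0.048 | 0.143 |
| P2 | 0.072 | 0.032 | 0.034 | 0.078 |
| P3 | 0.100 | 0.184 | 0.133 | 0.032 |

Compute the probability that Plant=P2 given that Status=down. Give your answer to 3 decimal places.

0.158

P(Status=down) = 0.048 + 0.034 + 0.133 = 0.215.
P(Plant=P2 | Status=down) = 0.034/0.215 = 0.158.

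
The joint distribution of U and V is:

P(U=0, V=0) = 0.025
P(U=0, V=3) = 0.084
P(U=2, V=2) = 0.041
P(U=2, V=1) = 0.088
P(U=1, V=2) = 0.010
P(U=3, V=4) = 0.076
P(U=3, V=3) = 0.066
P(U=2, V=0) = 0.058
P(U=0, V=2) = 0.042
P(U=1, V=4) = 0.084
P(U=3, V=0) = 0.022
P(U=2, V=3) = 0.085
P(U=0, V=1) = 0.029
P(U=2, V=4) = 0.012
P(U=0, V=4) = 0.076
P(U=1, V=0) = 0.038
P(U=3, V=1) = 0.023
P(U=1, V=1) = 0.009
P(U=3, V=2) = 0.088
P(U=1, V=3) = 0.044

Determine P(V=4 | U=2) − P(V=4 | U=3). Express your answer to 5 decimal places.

-0.23411

P(U=2) = 0.058 + 0.088 + 0.041 + 0.085 + 0.012 = 0.284; P(V=4 | U=2) = 0.012/0.284 = 0.042254.
P(U=3) = 0.022 + 0.023 + 0.088 + 0.066 + 0.076 = 0.275; P(V=4 | U=3) = 0.076/0.275 = 0.276364.
Difference = -0.23411.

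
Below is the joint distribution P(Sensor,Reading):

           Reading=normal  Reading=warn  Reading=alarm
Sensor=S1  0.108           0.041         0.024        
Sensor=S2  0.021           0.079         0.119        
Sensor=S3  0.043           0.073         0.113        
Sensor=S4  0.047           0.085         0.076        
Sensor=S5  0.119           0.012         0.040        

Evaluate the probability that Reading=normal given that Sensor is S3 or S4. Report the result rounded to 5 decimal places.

0.20595

P(Sensor=S3) = 0.043 + 0.073 + 0.113 = 0.229.
P(Sensor=S4) = 0.047 + 0.085 + 0.076 = 0.208.
P(Sensor ∈ {S3, S4}) = 0.229 + 0.208 = 0.437; P(Reading=normal, Sensor ∈ {S3, S4}) = 0.043 + 0.047 = 0.090.
P(Reading=normal | Sensor ∈ {S3, S4}) = 0.090/0.437 = 0.20595.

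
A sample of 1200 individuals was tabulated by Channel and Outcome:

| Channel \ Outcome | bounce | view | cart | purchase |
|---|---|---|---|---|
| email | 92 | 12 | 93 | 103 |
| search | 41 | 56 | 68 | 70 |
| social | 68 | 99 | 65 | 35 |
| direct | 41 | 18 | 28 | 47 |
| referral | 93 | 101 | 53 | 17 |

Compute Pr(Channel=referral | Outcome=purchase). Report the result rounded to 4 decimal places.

0.0625

Total with Outcome=purchase: 103 + 70 + 35 + 47 + 17 = 272.
P(Channel=referral | Outcome=purchase) = 17/272 = 0.0625.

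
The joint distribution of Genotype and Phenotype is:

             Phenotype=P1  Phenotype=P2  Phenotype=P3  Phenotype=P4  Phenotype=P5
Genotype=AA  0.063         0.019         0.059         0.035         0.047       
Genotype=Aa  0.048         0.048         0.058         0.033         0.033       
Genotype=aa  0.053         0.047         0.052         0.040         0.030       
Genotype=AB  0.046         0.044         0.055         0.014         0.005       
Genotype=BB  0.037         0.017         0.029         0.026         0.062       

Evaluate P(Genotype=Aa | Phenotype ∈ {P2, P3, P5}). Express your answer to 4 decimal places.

0.2298

P(Phenotype=P2) = 0.019 + 0.048 + 0.047 + 0.044 + 0.017 = 0.175.
P(Phenotype=P3) = 0.059 + 0.058 + 0.052 + 0.055 + 0.029 = 0.253.
P(Phenotype=P5) = 0.047 + 0.033 + 0.030 + 0.005 + 0.062 = 0.177.
P(Phenotype ∈ {P2, P3, P5}) = 0.175 + 0.253 + 0.177 = 0.605; P(Genotype=Aa, Phenotype ∈ {P2, P3, P5}) = 0.048 + 0.058 + 0.033 = 0.139.
P(Genotype=Aa | Phenotype ∈ {P2, P3, P5}) = 0.139/0.605 = 0.2298.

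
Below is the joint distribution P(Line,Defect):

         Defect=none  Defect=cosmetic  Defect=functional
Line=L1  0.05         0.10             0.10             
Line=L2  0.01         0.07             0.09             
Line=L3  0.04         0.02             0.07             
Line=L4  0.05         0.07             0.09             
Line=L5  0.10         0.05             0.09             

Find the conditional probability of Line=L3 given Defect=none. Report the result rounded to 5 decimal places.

P(Defect=none) = 0.05 + 0.01 + 0.04 + 0.05 + 0.10 = 0.25.
P(Line=L3 | Defect=none) = 0.04/0.25 = 0.16000.

0.16000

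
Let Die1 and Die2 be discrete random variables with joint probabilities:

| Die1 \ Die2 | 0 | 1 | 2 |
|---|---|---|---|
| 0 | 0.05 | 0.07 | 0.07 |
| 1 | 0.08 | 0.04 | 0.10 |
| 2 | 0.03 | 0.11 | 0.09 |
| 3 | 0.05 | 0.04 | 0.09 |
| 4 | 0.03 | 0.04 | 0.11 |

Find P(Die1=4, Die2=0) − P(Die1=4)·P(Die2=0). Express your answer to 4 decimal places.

P(Die1=4) = 0.03 + 0.04 + 0.11 = 0.18.
P(Die2=0) = 0.05 + 0.08 + 0.03 + 0.05 + 0.03 = 0.24.
P(Die1=4, Die2=0) − P(Die1=4)P(Die2=0) = 0.03 − 0.18×0.24 = -0.0132.

-0.0132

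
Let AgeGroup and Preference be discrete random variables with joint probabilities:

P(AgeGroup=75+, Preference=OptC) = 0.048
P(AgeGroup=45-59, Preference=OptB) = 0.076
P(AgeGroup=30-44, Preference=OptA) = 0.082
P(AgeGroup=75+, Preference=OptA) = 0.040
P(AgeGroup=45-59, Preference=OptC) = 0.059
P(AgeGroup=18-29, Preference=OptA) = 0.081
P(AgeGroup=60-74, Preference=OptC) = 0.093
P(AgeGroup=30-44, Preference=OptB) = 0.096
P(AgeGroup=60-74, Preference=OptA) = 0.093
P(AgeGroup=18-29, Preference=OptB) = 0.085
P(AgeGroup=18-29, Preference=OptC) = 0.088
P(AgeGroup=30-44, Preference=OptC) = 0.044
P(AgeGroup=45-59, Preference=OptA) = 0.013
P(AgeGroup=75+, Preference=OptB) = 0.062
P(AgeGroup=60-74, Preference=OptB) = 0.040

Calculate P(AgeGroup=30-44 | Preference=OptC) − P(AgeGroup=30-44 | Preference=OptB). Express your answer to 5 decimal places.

P(Preference=OptC) = 0.088 + 0.044 + 0.059 + 0.093 + 0.048 = 0.332; P(AgeGroup=30-44 | Preference=OptC) = 0.044/0.332 = 0.132530.
P(Preference=OptB) = 0.085 + 0.096 + 0.076 + 0.040 + 0.062 = 0.359; P(AgeGroup=30-44 | Preference=OptB) = 0.096/0.359 = 0.267409.
Difference = -0.13488.

-0.13488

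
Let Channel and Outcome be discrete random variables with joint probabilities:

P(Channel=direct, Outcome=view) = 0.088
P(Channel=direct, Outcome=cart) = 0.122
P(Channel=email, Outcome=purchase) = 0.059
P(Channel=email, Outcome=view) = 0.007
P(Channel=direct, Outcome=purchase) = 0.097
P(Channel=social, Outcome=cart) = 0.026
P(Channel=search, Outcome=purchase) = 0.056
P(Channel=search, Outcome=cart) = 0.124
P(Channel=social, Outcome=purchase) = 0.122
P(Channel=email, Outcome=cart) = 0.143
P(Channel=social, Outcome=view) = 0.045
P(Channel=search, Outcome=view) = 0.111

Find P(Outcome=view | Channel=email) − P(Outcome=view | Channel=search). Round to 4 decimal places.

P(Channel=email) = 0.007 + 0.143 + 0.059 = 0.209; P(Outcome=view | Channel=email) = 0.007/0.209 = 0.03349.
P(Channel=search) = 0.111 + 0.124 + 0.056 = 0.291; P(Outcome=view | Channel=search) = 0.111/0.291 = 0.38144.
Difference = -0.3480.

-0.3480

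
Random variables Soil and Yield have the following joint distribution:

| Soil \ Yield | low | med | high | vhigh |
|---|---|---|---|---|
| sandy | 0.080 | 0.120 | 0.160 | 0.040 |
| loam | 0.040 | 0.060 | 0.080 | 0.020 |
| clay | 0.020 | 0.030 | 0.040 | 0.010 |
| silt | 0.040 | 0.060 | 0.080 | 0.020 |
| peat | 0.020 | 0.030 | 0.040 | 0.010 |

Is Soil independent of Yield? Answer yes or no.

yes

Every cell satisfies P(Soil,Yield) = P(Soil)·P(Yield). For instance P(Soil=silt) = 0.200, P(Yield=low) = 0.200, and 0.200×0.200 = 0.040 matches the joint entry. So Soil and Yield are independent.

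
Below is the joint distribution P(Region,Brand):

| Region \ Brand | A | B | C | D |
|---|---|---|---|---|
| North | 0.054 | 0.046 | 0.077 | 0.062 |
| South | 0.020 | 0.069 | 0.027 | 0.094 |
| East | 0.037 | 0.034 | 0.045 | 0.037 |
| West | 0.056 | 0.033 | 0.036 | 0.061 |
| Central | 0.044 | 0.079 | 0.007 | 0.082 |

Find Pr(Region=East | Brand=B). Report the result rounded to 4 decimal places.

P(Brand=B) = 0.046 + 0.069 + 0.034 + 0.033 + 0.079 = 0.261.
P(Region=East | Brand=B) = 0.034/0.261 = 0.1303.

0.1303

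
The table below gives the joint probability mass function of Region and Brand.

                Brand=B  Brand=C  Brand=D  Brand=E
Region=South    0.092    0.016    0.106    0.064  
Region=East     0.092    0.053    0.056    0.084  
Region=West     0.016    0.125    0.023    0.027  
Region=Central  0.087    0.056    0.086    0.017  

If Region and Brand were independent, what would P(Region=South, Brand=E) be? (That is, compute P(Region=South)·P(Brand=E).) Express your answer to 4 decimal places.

0.0534

P(Region=South) = 0.092 + 0.016 + 0.106 + 0.064 = 0.278.
P(Brand=E) = 0.064 + 0.084 + 0.027 + 0.017 = 0.192.
Product: 0.278 × 0.192 = 0.0534.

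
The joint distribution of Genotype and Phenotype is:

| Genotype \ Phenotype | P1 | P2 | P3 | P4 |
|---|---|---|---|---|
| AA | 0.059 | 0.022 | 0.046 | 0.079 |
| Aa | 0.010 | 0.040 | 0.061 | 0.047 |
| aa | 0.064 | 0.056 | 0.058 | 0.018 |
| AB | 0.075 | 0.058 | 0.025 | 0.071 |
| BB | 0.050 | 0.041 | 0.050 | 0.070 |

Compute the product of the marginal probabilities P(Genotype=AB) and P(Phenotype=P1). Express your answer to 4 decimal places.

P(Genotype=AB) = 0.075 + 0.058 + 0.025 + 0.071 = 0.229.
P(Phenotype=P1) = 0.059 + 0.010 + 0.064 + 0.075 + 0.050 = 0.258.
Product: 0.229 × 0.258 = 0.0591.

0.0591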